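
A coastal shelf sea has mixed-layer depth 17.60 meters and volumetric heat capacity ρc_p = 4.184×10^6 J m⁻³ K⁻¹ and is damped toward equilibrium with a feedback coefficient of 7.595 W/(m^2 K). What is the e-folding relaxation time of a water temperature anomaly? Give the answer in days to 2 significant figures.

110 days

Areal heat capacity C = ρc_p × D = 4.184×10^6 × 17.60 = 7.36×10^7 J/(m^2 K).
Relaxation time τ = C / λ = 7.36×10^7 / 7.595 = 9.70×10^6 s.
In days: 9.70×10^6 s / (86400 s/day) = 112 days.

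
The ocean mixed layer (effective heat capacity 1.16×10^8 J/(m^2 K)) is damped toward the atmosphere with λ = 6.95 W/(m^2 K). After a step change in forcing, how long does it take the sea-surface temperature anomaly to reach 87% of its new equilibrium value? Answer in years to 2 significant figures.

1.1 years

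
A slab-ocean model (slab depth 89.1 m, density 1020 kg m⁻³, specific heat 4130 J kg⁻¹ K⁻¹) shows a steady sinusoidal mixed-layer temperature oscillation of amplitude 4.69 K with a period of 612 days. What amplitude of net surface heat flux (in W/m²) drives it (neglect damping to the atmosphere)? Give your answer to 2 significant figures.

Areal heat capacity C = ρ c_p D = 1020 × 4130 × 89.1 = 3.75×10^8 J/(m^2 K).
ω = 2π / 5.29×10^7 s = 1.19×10^-7 s⁻¹.
Cω = 3.75×10^8 × 1.19×10^-7 = 44.6 W/(m²·K).
F₀ = A × Cω = 4.69 × 44.6 = 209 W/m².

210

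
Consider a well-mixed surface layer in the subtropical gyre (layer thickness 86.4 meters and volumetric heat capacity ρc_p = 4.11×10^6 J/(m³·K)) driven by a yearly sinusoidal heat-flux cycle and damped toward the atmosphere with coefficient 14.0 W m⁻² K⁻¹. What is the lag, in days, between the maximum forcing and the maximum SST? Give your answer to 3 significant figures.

79.9 days

Areal heat capacity C = ρc_p × D = 4.11×10^6 × 86.4 = 3.55×10^8 J/(m²·K).
ω = 2π / 3.15×10^7 s = 1.99×10^-7 s⁻¹.
Phase lag φ = arctan(Cω/λ) = arctan(70.8/14.0) = 1.38 rad.
Time lag = φ / ω = 1.38 / 1.99×10^-7 = 6.90×10^6 s = 79.9 days.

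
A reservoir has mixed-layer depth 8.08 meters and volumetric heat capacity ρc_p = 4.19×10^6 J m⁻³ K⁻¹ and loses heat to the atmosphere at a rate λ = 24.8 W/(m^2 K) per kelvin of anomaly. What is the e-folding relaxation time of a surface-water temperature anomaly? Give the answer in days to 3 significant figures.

15.8 days

Areal heat capacity C = ρc_p × D = 4.19×10^6 × 8.08 = 3.39×10^7 J m⁻² K⁻¹.
Relaxation time τ = C / λ = 3.39×10^7 / 24.8 = 1.37×10^6 s.
In days: 1.37×10^6 s / (86400 s/day) = 15.8 days.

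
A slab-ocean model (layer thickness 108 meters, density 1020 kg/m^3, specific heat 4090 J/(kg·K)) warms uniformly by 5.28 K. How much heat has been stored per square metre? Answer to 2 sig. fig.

2.4×10^9

Areal heat capacity C = ρ c_p D = 1020 × 4090 × 108 = 4.51×10^8 J m⁻² K⁻¹.
ΔQ = C ΔT = 4.51×10^8 × 5.28 = 2.38×10^9 J/m².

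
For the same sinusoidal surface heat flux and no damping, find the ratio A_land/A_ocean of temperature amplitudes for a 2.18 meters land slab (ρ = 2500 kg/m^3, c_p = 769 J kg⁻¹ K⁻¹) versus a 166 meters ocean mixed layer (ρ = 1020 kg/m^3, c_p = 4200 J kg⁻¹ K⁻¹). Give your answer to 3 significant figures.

C_ocean = 1020 × 4200 × 166 = 7.11×10^8 J/(m²·K).
C_land = 2500 × 769 × 2.18 = 4.19×10^6 J/(m²·K).
Undamped amplitude ∝ 1/C, so A_land/A_ocean = C_ocean/C_land = 170.

170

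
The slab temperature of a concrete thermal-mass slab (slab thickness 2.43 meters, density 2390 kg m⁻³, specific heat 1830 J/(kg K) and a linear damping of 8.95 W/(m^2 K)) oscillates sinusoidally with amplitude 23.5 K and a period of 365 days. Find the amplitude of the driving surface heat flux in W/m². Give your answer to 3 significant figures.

Areal heat capacity C = ρ c_p D = 2390 × 1830 × 2.43 = 1.06×10^7 J/(m²·K).
ω = 2π / 3.15×10^7 s = 1.99×10^-7 s⁻¹.
√((Cω)² + λ²) = √((2.12)² + 8.95²) = 9.20 W/(m²·K).
F₀ = A × √((Cω)²+λ²) = 23.5 × 9.20 = 216 W/m².

216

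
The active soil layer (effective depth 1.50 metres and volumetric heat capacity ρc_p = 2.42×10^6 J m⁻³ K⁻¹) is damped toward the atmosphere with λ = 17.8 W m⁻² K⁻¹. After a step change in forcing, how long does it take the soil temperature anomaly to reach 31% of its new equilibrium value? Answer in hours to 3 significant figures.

21.0 hours

Areal heat capacity C = ρc_p × D = 2.42×10^6 × 1.50 = 3.63×10^6 J m⁻² K⁻¹.
τ = C / λ = 3.63×10^6 / 17.8 = 2.04×10^5 s.
Fraction reached: 1 − e^(−t/τ) = 0.31 ⇒ t = −τ ln(1 − 0.31) = τ × 0.371.
t = 75700 s = 21.0 hours.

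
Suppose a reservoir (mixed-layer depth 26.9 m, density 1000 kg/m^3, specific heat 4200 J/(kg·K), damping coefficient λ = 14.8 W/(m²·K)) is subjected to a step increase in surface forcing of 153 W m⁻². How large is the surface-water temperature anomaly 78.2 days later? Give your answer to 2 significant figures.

6.1 K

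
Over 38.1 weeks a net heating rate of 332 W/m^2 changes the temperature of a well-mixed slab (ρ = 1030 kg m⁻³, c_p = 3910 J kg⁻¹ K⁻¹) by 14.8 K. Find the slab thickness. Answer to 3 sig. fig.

Heat input Q = F Δt = 332 × 2.30×10^7 s = 7.65×10^9 J/m².
Required areal heat capacity C = Q / ΔT = 5.17×10^8 J/(m²·K).
Depth D = C / (ρ c_p) = 5.17×10^8 / (1030 × 3910) = 128 m.

128 m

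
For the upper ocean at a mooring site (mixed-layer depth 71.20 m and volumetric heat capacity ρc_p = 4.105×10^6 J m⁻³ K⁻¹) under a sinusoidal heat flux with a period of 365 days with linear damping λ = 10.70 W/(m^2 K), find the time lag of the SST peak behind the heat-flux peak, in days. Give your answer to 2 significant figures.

Areal heat capacity C = ρc_p × D = 4.105×10^6 × 71.20 = 2.92×10^8 J/(m²·K).
ω = 2π / 3.15×10^7 s = 1.99×10^-7 s⁻¹.
Phase lag φ = arctan(Cω/λ) = arctan(58.2/10.70) = 1.39 rad.
Time lag = φ / ω = 1.39 / 1.99×10^-7 = 6.97×10^6 s = 80.7 days.

81 days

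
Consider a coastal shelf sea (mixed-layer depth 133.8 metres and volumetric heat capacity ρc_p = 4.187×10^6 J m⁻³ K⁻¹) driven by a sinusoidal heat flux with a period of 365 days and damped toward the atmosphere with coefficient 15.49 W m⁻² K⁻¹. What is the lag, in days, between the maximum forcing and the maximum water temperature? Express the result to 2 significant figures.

83 days

Areal heat capacity C = ρc_p × D = 4.187×10^6 × 133.8 = 5.60×10^8 J/(m^2 K).
ω = 2π / 3.15×10^7 s = 1.99×10^-7 s⁻¹.
Phase lag φ = arctan(Cω/λ) = arctan(112/15.49) = 1.43 rad.
Time lag = φ / ω = 1.43 / 1.99×10^-7 = 7.19×10^6 s = 83.2 days.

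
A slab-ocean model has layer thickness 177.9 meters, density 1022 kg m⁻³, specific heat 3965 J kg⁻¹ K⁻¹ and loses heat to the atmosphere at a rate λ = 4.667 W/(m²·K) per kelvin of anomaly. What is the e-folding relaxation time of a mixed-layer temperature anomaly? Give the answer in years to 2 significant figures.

4.9 years

Areal heat capacity C = ρ c_p D = 1022 × 3965 × 177.9 = 7.21×10^8 J/(m²·K).
Relaxation time τ = C / λ = 7.21×10^8 / 4.667 = 1.54×10^8 s.
In years: 1.54×10^8 s / (3.156×10^7 s/year) = 4.89 years.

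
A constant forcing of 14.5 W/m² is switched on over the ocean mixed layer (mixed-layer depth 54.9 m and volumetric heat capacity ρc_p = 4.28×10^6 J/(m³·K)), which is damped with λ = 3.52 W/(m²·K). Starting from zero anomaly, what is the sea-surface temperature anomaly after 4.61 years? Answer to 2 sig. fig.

3.7 K

Areal heat capacity C = ρc_p × D = 4.28×10^6 × 54.9 = 2.35×10^8 J/(m²·K).
τ = C / λ = 2.35×10^8 / 3.52 = 6.68×10^7 s.
Equilibrium anomaly ΔT_eq = F / λ = 14.5 / 3.52 = 4.12 K.
t = 4.61 years = 1.45×10^8 s, so t/τ = 2.18.
ΔT(t) = ΔT_eq (1 − e^(−t/τ)) = 4.12 × (1 − e^−2.18) = 3.65 K.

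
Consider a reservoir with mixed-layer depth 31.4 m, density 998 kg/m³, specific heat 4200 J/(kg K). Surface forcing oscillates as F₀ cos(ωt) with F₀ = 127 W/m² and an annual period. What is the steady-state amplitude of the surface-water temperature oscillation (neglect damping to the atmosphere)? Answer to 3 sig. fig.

Areal heat capacity C = ρ c_p D = 998 × 4200 × 31.4 = 1.32×10^8 J m⁻² K⁻¹.
Angular frequency ω = 2π / T = 2π / 3.15×10^7 s = 1.99×10^-7 s⁻¹.
Cω = 1.32×10^8 × 1.99×10^-7 = 26.2 W/(m²·K).
Amplitude A = F₀ / (Cω) = 127 / 26.2 = 4.84 K.

4.84 K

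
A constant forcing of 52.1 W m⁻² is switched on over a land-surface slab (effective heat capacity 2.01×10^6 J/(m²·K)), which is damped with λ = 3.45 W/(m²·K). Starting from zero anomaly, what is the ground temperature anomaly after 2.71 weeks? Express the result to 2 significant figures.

14 K

Areal heat capacity C = 2.01×10^6 J/(m²·K) (given).
τ = C / λ = 2.01×10^6 / 3.45 = 5.83×10^5 s.
Equilibrium anomaly ΔT_eq = F / λ = 52.1 / 3.45 = 15.1 K.
t = 2.71 weeks = 1.64×10^6 s, so t/τ = 2.81.
ΔT(t) = ΔT_eq (1 − e^(−t/τ)) = 15.1 × (1 − e^−2.81) = 14.2 K.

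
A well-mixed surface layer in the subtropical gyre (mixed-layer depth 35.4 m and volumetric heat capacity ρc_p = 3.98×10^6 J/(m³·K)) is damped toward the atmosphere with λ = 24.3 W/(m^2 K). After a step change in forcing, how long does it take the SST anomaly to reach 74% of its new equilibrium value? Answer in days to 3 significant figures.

Areal heat capacity C = ρc_p × D = 3.98×10^6 × 35.4 = 1.41×10^8 J m⁻² K⁻¹.
τ = C / λ = 1.41×10^8 / 24.3 = 5.80×10^6 s.
Fraction reached: 1 − e^(−t/τ) = 0.74 ⇒ t = −τ ln(1 − 0.74) = τ × 1.35.
t = 7.81×10^6 s = 90.4 days.

90.4 days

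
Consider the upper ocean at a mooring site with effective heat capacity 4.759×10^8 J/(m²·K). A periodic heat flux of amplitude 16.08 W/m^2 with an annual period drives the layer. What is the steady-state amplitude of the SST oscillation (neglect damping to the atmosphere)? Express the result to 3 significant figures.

0.170 K

Areal heat capacity C = 4.759×10^8 J/(m²·K) (given).
Angular frequency ω = 2π / T = 2π / 3.15×10^7 s = 1.99×10^-7 s⁻¹.
Cω = 4.76×10^8 × 1.99×10^-7 = 94.8 W/(m²·K).
Amplitude A = F₀ / (Cω) = 16.08 / 94.8 = 0.170 K.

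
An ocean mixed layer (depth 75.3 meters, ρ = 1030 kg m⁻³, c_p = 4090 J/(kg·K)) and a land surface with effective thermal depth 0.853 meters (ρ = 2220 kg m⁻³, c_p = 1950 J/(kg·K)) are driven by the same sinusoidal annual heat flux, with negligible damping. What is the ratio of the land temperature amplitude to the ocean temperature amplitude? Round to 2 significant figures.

C_ocean = 1030 × 4090 × 75.3 = 3.17×10^8 J/(m²·K).
C_land = 2220 × 1950 × 0.853 = 3.69×10^6 J/(m²·K).
Undamped amplitude ∝ 1/C, so A_land/A_ocean = C_ocean/C_land = 85.9.

86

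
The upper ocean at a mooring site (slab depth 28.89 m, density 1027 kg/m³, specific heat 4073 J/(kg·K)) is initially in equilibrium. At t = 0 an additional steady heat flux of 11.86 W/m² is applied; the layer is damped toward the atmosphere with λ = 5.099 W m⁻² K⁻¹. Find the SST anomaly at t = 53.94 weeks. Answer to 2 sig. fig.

1.7 K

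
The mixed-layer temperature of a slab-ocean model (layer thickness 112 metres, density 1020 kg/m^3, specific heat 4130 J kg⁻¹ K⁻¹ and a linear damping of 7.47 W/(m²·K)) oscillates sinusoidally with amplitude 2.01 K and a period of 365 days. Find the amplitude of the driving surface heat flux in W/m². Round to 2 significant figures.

190

Areal heat capacity C = ρ c_p D = 1020 × 4130 × 112 = 4.72×10^8 J/(m^2 K).
ω = 2π / 3.15×10^7 s = 1.99×10^-7 s⁻¹.
√((Cω)² + λ²) = √((94.0)² + 7.47²) = 94.3 W/(m²·K).
F₀ = A × √((Cω)²+λ²) = 2.01 × 94.3 = 190 W/m².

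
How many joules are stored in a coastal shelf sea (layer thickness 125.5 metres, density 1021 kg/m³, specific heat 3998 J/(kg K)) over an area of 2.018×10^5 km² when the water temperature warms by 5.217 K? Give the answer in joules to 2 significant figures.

5.4×10^20 J

Areal heat capacity C = ρ c_p D = 1021 × 3998 × 125.5 = 5.12×10^8 J/(m^2 K).
Heat per unit area: q = C ΔT = 5.12×10^8 × 5.217 = 2.67×10^9 J/m².
Total heat: Q = q × A = 2.67×10^9 × (2.018×10^5 × 10⁶ m²) = 5.39×10^20 J.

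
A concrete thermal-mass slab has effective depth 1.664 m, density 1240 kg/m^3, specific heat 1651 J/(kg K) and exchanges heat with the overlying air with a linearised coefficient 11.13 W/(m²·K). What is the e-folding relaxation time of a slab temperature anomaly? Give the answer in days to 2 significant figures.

3.5 days

Areal heat capacity C = ρ c_p D = 1240 × 1651 × 1.664 = 3.41×10^6 J/(m^2 K).
Relaxation time τ = C / λ = 3.41×10^6 / 11.13 = 3.06×10^5 s.
In days: 3.06×10^5 s / (86400 s/day) = 3.54 days.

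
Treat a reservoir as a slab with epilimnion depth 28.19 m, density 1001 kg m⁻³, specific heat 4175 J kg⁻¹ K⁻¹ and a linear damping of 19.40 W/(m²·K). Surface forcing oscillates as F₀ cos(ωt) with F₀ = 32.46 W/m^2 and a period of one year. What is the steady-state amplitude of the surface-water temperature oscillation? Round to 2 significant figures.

1.1 K

Areal heat capacity C = ρ c_p D = 1001 × 4175 × 28.19 = 1.18×10^8 J/(m²·K).
Angular frequency ω = 2π / T = 2π / 3.15×10^7 s = 1.99×10^-7 s⁻¹.
√((Cω)² + λ²) = √((23.5)² + 19.40²) = 30.5 W/(m²·K).
Amplitude A = F₀ / √((Cω)²+λ²) = 32.46 / 30.5 = 1.07 K.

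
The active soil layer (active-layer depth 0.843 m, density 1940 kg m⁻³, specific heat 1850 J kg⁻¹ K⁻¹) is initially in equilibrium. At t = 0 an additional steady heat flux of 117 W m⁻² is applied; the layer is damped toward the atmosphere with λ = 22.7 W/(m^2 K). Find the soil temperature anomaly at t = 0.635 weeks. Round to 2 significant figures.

4.9 K

Areal heat capacity C = ρ c_p D = 1940 × 1850 × 0.843 = 3.03×10^6 J/(m^2 K).
τ = C / λ = 3.03×10^6 / 22.7 = 1.33×10^5 s.
Equilibrium anomaly ΔT_eq = F / λ = 117 / 22.7 = 5.15 K.
t = 0.635 weeks = 3.84×10^5 s, so t/τ = 2.88.
ΔT(t) = ΔT_eq (1 − e^(−t/τ)) = 5.15 × (1 − e^−2.88) = 4.87 K.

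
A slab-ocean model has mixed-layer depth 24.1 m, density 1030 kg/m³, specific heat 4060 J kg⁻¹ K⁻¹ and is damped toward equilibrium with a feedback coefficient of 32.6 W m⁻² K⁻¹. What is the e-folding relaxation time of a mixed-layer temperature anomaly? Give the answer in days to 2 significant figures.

Areal heat capacity C = ρ c_p D = 1030 × 4060 × 24.1 = 1.01×10^8 J/(m²·K).
Relaxation time τ = C / λ = 1.01×10^8 / 32.6 = 3.09×10^6 s.
In days: 3.09×10^6 s / (86400 s/day) = 35.8 days.

36 days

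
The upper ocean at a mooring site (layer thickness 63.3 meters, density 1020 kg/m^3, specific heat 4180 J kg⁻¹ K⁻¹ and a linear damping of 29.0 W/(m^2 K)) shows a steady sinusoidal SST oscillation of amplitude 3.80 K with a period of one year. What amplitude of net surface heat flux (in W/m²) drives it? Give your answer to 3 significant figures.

Areal heat capacity C = ρ c_p D = 1020 × 4180 × 63.3 = 2.70×10^8 J m⁻² K⁻¹.
ω = 2π / 3.15×10^7 s = 1.99×10^-7 s⁻¹.
√((Cω)² + λ²) = √((53.8)² + 29.0²) = 61.1 W/(m²·K).
F₀ = A × √((Cω)²+λ²) = 3.80 × 61.1 = 232 W/m².

232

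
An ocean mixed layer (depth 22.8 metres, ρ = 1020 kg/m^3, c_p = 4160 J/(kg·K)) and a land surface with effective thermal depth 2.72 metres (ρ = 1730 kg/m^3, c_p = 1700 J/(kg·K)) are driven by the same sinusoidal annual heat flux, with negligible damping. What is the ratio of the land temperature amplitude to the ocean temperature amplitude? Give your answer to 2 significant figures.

C_ocean = 1020 × 4160 × 22.8 = 9.67×10^7 J/(m²·K).
C_land = 1730 × 1700 × 2.72 = 8.00×10^6 J/(m²·K).
Undamped amplitude ∝ 1/C, so A_land/A_ocean = C_ocean/C_land = 12.1.

12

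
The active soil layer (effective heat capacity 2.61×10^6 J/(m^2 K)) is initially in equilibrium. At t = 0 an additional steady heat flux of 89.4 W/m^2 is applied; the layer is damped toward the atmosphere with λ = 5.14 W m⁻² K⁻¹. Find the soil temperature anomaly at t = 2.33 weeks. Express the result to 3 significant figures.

Areal heat capacity C = 2.61×10^6 J/(m^2 K) (given).
τ = C / λ = 2.61×10^6 / 5.14 = 5.08×10^5 s.
Equilibrium anomaly ΔT_eq = F / λ = 89.4 / 5.14 = 17.4 K.
t = 2.33 weeks = 1.41×10^6 s, so t/τ = 2.78.
ΔT(t) = ΔT_eq (1 − e^(−t/τ)) = 17.4 × (1 − e^−2.78) = 16.3 K.

16.3 K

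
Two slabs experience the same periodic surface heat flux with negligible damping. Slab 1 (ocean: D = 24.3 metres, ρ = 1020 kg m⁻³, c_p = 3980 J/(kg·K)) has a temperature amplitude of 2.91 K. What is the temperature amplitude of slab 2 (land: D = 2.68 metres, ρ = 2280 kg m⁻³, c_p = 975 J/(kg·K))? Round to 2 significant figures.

C_ocean = 9.86×10^7 J/(m²·K); C_land = 5.96×10^6 J/(m²·K).
A ∝ 1/C ⇒ A_land = A_ocean × C_ocean/C_land = 2.91 × 16.6 = 48.2 K.

48 K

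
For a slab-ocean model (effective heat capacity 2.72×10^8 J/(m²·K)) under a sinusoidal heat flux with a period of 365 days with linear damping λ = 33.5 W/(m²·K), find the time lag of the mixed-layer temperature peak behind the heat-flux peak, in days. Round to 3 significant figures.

Areal heat capacity C = 2.72×10^8 J/(m²·K) (given).
ω = 2π / 3.15×10^7 s = 1.99×10^-7 s⁻¹.
Phase lag φ = arctan(Cω/λ) = arctan(54.2/33.5) = 1.02 rad.
Time lag = φ / ω = 1.02 / 1.99×10^-7 = 5.11×10^6 s = 59.1 days.

59.1 days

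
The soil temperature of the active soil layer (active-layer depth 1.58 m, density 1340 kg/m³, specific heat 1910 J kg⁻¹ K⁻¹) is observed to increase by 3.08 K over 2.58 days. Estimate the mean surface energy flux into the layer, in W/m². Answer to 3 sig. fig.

55.9

Areal heat capacity C = ρ c_p D = 1340 × 1910 × 1.58 = 4.04×10^6 J/(m^2 K).
Required heat per unit area: Q = C ΔT = 4.04×10^6 × 3.08 = 1.25×10^7 J/m².
Flux F = Q / Δt = 1.25×10^7 / 2.23×10^5 s = 55.9 W/m².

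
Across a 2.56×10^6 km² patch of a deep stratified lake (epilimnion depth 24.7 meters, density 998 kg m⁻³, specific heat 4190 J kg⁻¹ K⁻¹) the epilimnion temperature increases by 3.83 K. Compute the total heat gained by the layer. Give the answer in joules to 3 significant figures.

Areal heat capacity C = ρ c_p D = 998 × 4190 × 24.7 = 1.03×10^8 J/(m^2 K).
Heat per unit area: q = C ΔT = 1.03×10^8 × 3.83 = 3.96×10^8 J/m².
Total heat: Q = q × A = 3.96×10^8 × (2.56×10^6 × 10⁶ m²) = 1.01×10^21 J.

1.01×10^21 J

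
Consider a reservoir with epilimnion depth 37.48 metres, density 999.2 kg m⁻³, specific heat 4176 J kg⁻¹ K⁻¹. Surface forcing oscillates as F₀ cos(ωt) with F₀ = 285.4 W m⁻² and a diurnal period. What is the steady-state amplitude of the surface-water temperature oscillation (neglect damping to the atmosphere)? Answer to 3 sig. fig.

Areal heat capacity C = ρ c_p D = 999.2 × 4176 × 37.48 = 1.56×10^8 J/(m^2 K).
Angular frequency ω = 2π / T = 2π / 86400 s = 7.27×10^-5 s⁻¹.
Cω = 1.56×10^8 × 7.27×10^-5 = 11400 W/(m²·K).
Amplitude A = F₀ / (Cω) = 285.4 / 11400 = 0.0251 K.

0.0251 K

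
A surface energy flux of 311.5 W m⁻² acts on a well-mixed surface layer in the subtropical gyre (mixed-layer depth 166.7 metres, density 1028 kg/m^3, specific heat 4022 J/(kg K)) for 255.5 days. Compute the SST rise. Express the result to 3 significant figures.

9.98 K

Areal heat capacity C = ρ c_p D = 1028 × 4022 × 166.7 = 6.89×10^8 J/(m^2 K).
Net heat input Q = F Δt = 311.5 × (255.5 days × 86400 s/day) = 6.88×10^9 J/m².
ΔT = Q / C = 6.88×10^9 / 6.89×10^8 = 9.98 K.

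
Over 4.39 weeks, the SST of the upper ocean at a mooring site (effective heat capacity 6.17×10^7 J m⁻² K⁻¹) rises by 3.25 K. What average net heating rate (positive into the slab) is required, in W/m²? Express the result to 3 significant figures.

75.5

Areal heat capacity C = 6.17×10^7 J m⁻² K⁻¹ (given).
Required heat per unit area: Q = C ΔT = 6.17×10^7 × 3.25 = 2.01×10^8 J/m².
Flux F = Q / Δt = 2.01×10^8 / 2.66×10^6 s = 75.5 W/m².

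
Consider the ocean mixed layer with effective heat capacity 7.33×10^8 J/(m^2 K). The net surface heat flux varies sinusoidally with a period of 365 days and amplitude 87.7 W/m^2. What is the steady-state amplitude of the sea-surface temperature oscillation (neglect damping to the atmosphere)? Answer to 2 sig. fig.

0.60 K

Areal heat capacity C = 7.33×10^8 J/(m^2 K) (given).
Angular frequency ω = 2π / T = 2π / 3.15×10^7 s = 1.99×10^-7 s⁻¹.
Cω = 7.33×10^8 × 1.99×10^-7 = 146 W/(m²·K).
Amplitude A = F₀ / (Cω) = 87.7 / 146 = 0.601 K.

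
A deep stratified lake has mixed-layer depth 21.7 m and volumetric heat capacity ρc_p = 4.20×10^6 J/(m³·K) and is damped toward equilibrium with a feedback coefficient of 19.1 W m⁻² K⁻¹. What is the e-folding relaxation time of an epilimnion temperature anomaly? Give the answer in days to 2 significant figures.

Areal heat capacity C = ρc_p × D = 4.20×10^6 × 21.7 = 9.11×10^7 J/(m^2 K).
Relaxation time τ = C / λ = 9.11×10^7 / 19.1 = 4.77×10^6 s.
In days: 4.77×10^6 s / (86400 s/day) = 55.2 days.

55 days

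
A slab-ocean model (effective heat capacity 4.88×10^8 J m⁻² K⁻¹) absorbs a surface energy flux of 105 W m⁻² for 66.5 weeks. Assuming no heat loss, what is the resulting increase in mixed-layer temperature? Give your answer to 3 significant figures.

8.65 K

Areal heat capacity C = 4.88×10^8 J m⁻² K⁻¹ (given).
Net heat input Q = F Δt = 105 × (66.5 weeks × 6.048×10^5 s/week) = 4.22×10^9 J/m².
ΔT = Q / C = 4.22×10^9 / 4.88×10^8 = 8.65 K.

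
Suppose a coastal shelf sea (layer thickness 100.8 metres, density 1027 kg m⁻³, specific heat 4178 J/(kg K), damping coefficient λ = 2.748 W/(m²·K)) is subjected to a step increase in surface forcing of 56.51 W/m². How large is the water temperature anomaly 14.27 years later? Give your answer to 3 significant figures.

Areal heat capacity C = ρ c_p D = 1027 × 4178 × 100.8 = 4.33×10^8 J m⁻² K⁻¹.
τ = C / λ = 4.33×10^8 / 2.748 = 1.57×10^8 s.
Equilibrium anomaly ΔT_eq = F / λ = 56.51 / 2.748 = 20.6 K.
t = 14.27 years = 4.50×10^8 s, so t/τ = 2.86.
ΔT(t) = ΔT_eq (1 − e^(−t/τ)) = 20.6 × (1 − e^−2.86) = 19.4 K.

19.4 K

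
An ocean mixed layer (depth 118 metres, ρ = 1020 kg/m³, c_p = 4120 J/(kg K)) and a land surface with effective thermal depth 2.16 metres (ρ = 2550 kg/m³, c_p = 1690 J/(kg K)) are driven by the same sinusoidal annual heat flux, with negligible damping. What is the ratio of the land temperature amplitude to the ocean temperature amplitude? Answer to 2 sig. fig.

53

C_ocean = 1020 × 4120 × 118 = 4.96×10^8 J/(m²·K).
C_land = 2550 × 1690 × 2.16 = 9.31×10^6 J/(m²·K).
Undamped amplitude ∝ 1/C, so A_land/A_ocean = C_ocean/C_land = 53.3.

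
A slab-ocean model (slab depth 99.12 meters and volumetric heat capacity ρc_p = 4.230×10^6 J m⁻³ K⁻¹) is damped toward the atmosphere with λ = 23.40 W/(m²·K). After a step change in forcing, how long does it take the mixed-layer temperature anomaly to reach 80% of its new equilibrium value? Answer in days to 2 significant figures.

330 days

Areal heat capacity C = ρc_p × D = 4.230×10^6 × 99.12 = 4.19×10^8 J m⁻² K⁻¹.
τ = C / λ = 4.19×10^8 / 23.40 = 1.79×10^7 s.
Fraction reached: 1 − e^(−t/τ) = 0.80 ⇒ t = −τ ln(1 − 0.80) = τ × 1.61.
t = 2.88×10^7 s = 334 days.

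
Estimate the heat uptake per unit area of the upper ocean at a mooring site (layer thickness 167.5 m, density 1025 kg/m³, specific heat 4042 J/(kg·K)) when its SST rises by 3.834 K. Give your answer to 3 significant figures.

Areal heat capacity C = ρ c_p D = 1025 × 4042 × 167.5 = 6.94×10^8 J/(m^2 K).
ΔQ = C ΔT = 6.94×10^8 × 3.834 = 2.66×10^9 J/m².

2.66×10^9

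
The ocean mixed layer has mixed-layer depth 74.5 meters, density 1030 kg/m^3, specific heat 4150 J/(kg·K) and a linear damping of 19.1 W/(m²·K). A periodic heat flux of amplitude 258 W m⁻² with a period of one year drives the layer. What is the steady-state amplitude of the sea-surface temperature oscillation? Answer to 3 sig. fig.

Areal heat capacity C = ρ c_p D = 1030 × 4150 × 74.5 = 3.18×10^8 J/(m²·K).
Angular frequency ω = 2π / T = 2π / 3.15×10^7 s = 1.99×10^-7 s⁻¹.
√((Cω)² + λ²) = √((63.4)² + 19.1²) = 66.3 W/(m²·K).
Amplitude A = F₀ / √((Cω)²+λ²) = 258 / 66.3 = 3.89 K.

3.89 K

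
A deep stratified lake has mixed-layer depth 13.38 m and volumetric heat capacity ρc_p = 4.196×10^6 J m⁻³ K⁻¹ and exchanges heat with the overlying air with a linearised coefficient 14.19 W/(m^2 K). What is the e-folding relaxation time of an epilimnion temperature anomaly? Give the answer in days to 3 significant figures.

Areal heat capacity C = ρc_p × D = 4.196×10^6 × 13.38 = 5.61×10^7 J m⁻² K⁻¹.
Relaxation time τ = C / λ = 5.61×10^7 / 14.19 = 3.96×10^6 s.
In days: 3.96×10^6 s / (86400 s/day) = 45.8 days.

45.8 days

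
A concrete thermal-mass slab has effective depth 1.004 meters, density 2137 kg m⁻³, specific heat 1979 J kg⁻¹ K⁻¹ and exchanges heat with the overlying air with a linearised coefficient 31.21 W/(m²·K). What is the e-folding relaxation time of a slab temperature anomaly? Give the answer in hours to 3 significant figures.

Areal heat capacity C = ρ c_p D = 2137 × 1979 × 1.004 = 4.25×10^6 J/(m^2 K).
Relaxation time τ = C / λ = 4.25×10^6 / 31.21 = 1.36×10^5 s.
In hours: 1.36×10^5 s / (3600 s/hour) = 37.8 hours.

37.8 hours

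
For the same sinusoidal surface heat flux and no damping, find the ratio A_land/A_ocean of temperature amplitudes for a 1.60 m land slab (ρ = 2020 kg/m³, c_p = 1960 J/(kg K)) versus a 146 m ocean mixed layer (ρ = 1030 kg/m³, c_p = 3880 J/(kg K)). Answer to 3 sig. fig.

92.1

C_ocean = 1030 × 3880 × 146 = 5.83×10^8 J/(m²·K).
C_land = 2020 × 1960 × 1.60 = 6.33×10^6 J/(m²·K).
Undamped amplitude ∝ 1/C, so A_land/A_ocean = C_ocean/C_land = 92.1.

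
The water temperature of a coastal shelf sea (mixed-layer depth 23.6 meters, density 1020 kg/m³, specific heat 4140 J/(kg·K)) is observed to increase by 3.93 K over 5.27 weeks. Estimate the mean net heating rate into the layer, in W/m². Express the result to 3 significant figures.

Areal heat capacity C = ρ c_p D = 1020 × 4140 × 23.6 = 9.97×10^7 J m⁻² K⁻¹.
Required heat per unit area: Q = C ΔT = 9.97×10^7 × 3.93 = 3.92×10^8 J/m².
Flux F = Q / Δt = 3.92×10^8 / 3.19×10^6 s = 123 W/m².

123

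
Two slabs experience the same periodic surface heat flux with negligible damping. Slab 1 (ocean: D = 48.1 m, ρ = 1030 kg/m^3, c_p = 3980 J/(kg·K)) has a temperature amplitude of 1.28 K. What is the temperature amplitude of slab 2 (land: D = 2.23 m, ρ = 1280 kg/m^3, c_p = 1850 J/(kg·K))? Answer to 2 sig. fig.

48 K

C_ocean = 1.97×10^8 J/(m²·K); C_land = 5.28×10^6 J/(m²·K).
A ∝ 1/C ⇒ A_land = A_ocean × C_ocean/C_land = 1.28 × 37.3 = 47.8 K.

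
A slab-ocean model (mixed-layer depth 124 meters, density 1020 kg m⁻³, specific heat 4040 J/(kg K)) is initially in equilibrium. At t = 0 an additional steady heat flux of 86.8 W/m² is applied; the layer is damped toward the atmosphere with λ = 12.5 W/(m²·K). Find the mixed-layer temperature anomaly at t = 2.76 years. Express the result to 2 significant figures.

6.1 K

Areal heat capacity C = ρ c_p D = 1020 × 4040 × 124 = 5.11×10^8 J/(m^2 K).
τ = C / λ = 5.11×10^8 / 12.5 = 4.09×10^7 s.
Equilibrium anomaly ΔT_eq = F / λ = 86.8 / 12.5 = 6.94 K.
t = 2.76 years = 8.71×10^7 s, so t/τ = 2.13.
ΔT(t) = ΔT_eq (1 − e^(−t/τ)) = 6.94 × (1 − e^−2.13) = 6.12 K.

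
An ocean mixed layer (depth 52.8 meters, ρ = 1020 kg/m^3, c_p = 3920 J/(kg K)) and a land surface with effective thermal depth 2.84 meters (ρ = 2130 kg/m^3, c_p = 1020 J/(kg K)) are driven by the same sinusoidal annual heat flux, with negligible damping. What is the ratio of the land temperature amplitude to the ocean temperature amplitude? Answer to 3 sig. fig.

C_ocean = 1020 × 3920 × 52.8 = 2.11×10^8 J/(m²·K).
C_land = 2130 × 1020 × 2.84 = 6.17×10^6 J/(m²·K).
Undamped amplitude ∝ 1/C, so A_land/A_ocean = C_ocean/C_land = 34.2.

34.2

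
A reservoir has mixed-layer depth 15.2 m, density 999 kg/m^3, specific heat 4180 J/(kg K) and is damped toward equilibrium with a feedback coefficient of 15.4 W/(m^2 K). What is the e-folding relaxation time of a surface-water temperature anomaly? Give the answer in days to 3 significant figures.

47.7 days

Areal heat capacity C = ρ c_p D = 999 × 4180 × 15.2 = 6.35×10^7 J m⁻² K⁻¹.
Relaxation time τ = C / λ = 6.35×10^7 / 15.4 = 4.12×10^6 s.
In days: 4.12×10^6 s / (86400 s/day) = 47.7 days.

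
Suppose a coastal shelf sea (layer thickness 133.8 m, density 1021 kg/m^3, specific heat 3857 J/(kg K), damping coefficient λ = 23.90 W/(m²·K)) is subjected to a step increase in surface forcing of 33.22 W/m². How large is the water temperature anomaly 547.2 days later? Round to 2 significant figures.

1.2 K

Areal heat capacity C = ρ c_p D = 1021 × 3857 × 133.8 = 5.27×10^8 J/(m²·K).
τ = C / λ = 5.27×10^8 / 23.90 = 2.20×10^7 s.
Equilibrium anomaly ΔT_eq = F / λ = 33.22 / 23.90 = 1.39 K.
t = 547.2 days = 4.73×10^7 s, so t/τ = 2.14.
ΔT(t) = ΔT_eq (1 − e^(−t/τ)) = 1.39 × (1 − e^−2.14) = 1.23 K.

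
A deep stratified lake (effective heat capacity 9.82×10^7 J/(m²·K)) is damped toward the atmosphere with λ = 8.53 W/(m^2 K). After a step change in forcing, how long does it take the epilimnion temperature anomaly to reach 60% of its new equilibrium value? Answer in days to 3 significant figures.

122 days

Areal heat capacity C = 9.82×10^7 J/(m²·K) (given).
τ = C / λ = 9.82×10^7 / 8.53 = 1.15×10^7 s.
Fraction reached: 1 − e^(−t/τ) = 0.60 ⇒ t = −τ ln(1 − 0.60) = τ × 0.916.
t = 1.05×10^7 s = 122 days.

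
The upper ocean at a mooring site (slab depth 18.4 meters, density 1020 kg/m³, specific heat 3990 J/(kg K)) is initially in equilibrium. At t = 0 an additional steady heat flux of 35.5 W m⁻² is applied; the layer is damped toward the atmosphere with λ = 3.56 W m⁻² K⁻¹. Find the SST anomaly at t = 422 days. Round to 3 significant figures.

8.21 K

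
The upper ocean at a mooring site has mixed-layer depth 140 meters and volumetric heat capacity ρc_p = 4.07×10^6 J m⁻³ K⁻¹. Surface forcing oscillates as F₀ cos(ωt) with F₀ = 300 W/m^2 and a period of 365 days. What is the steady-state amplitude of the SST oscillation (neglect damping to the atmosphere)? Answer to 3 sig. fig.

2.64 K

Areal heat capacity C = ρc_p × D = 4.07×10^6 × 140 = 5.70×10^8 J m⁻² K⁻¹.
Angular frequency ω = 2π / T = 2π / 3.15×10^7 s = 1.99×10^-7 s⁻¹.
Cω = 5.70×10^8 × 1.99×10^-7 = 114 W/(m²·K).
Amplitude A = F₀ / (Cω) = 300 / 114 = 2.64 K.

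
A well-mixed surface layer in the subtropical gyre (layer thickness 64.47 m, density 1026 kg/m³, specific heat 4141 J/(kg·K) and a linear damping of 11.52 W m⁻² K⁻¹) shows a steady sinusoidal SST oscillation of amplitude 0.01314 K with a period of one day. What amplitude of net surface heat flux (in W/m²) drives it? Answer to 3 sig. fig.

262

Areal heat capacity C = ρ c_p D = 1026 × 4141 × 64.47 = 2.74×10^8 J/(m^2 K).
ω = 2π / 86400 s = 7.27×10^-5 s⁻¹.
√((Cω)² + λ²) = √((19900)² + 11.52²) = 19900 W/(m²·K).
F₀ = A × √((Cω)²+λ²) = 0.01314 × 19900 = 262 W/m².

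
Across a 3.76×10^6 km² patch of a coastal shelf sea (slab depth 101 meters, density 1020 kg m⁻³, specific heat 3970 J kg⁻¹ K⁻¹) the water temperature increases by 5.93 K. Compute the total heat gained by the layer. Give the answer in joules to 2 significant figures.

Areal heat capacity C = ρ c_p D = 1020 × 3970 × 101 = 4.09×10^8 J/(m^2 K).
Heat per unit area: q = C ΔT = 4.09×10^8 × 5.93 = 2.43×10^9 J/m².
Total heat: Q = q × A = 2.43×10^9 × (3.76×10^6 × 10⁶ m²) = 9.12×10^21 J.

9.1×10^21 J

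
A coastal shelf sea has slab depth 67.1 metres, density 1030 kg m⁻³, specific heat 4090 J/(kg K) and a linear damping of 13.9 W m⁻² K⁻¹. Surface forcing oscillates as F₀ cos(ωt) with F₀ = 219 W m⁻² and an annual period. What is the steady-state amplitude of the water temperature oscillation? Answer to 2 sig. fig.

Areal heat capacity C = ρ c_p D = 1030 × 4090 × 67.1 = 2.83×10^8 J/(m²·K).
Angular frequency ω = 2π / T = 2π / 3.15×10^7 s = 1.99×10^-7 s⁻¹.
√((Cω)² + λ²) = √((56.3)² + 13.9²) = 58.0 W/(m²·K).
Amplitude A = F₀ / √((Cω)²+λ²) = 219 / 58.0 = 3.78 K.

3.8 K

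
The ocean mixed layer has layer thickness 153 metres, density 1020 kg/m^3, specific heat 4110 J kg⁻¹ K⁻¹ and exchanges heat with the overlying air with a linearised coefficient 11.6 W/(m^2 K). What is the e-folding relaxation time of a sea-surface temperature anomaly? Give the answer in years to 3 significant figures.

1.75 years

Areal heat capacity C = ρ c_p D = 1020 × 4110 × 153 = 6.41×10^8 J/(m^2 K).
Relaxation time τ = C / λ = 6.41×10^8 / 11.6 = 5.53×10^7 s.
In years: 5.53×10^7 s / (3.156×10^7 s/year) = 1.75 years.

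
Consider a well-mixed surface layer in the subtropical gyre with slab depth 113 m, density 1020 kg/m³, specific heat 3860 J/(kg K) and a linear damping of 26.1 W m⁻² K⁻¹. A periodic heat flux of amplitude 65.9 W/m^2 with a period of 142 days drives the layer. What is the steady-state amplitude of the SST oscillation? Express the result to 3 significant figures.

Areal heat capacity C = ρ c_p D = 1020 × 3860 × 113 = 4.45×10^8 J/(m²·K).
Angular frequency ω = 2π / T = 2π / 1.23×10^7 s = 5.12×10^-7 s⁻¹.
√((Cω)² + λ²) = √((228)² + 26.1²) = 229 W/(m²·K).
Amplitude A = F₀ / √((Cω)²+λ²) = 65.9 / 229 = 0.287 K.

0.287 K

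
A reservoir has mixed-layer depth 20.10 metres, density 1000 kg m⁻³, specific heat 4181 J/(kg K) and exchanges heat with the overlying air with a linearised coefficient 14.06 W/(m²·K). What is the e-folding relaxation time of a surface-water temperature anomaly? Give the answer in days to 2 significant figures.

69 days

Areal heat capacity C = ρ c_p D = 1000 × 4181 × 20.10 = 8.40×10^7 J/(m²·K).
Relaxation time τ = C / λ = 8.40×10^7 / 14.06 = 5.98×10^6 s.
In days: 5.98×10^6 s / (86400 s/day) = 69.2 days.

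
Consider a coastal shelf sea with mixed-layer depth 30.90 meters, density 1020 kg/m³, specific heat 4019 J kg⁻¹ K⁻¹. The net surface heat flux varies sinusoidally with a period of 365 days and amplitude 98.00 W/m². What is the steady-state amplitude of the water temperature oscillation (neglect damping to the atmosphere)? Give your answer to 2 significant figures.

Areal heat capacity C = ρ c_p D = 1020 × 4019 × 30.90 = 1.27×10^8 J/(m²·K).
Angular frequency ω = 2π / T = 2π / 3.15×10^7 s = 1.99×10^-7 s⁻¹.
Cω = 1.27×10^8 × 1.99×10^-7 = 25.2 W/(m²·K).
Amplitude A = F₀ / (Cω) = 98.00 / 25.2 = 3.88 K.

3.9 K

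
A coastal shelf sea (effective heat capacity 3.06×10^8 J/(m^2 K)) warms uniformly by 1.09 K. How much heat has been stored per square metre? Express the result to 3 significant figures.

Areal heat capacity C = 3.06×10^8 J/(m^2 K) (given).
ΔQ = C ΔT = 3.06×10^8 × 1.09 = 3.34×10^8 J/m².

3.34×10^8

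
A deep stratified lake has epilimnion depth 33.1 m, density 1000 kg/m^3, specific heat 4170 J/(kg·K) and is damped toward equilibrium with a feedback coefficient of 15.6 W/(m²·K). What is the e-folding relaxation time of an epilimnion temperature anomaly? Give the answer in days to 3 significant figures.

Areal heat capacity C = ρ c_p D = 1000 × 4170 × 33.1 = 1.38×10^8 J/(m^2 K).
Relaxation time τ = C / λ = 1.38×10^8 / 15.6 = 8.85×10^6 s.
In days: 8.85×10^6 s / (86400 s/day) = 102 days.

102 days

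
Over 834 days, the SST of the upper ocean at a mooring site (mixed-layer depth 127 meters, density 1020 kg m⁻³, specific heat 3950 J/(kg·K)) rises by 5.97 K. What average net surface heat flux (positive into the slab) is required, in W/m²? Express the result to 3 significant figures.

42.4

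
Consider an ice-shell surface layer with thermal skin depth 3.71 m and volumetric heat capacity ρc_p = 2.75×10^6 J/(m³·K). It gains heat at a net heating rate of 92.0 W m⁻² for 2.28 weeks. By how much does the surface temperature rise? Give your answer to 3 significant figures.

Areal heat capacity C = ρc_p × D = 2.75×10^6 × 3.71 = 1.02×10^7 J m⁻² K⁻¹.
Net heat input Q = F Δt = 92.0 × (2.28 weeks × 6.048×10^5 s/week) = 1.27×10^8 J/m².
ΔT = Q / C = 1.27×10^8 / 1.02×10^7 = 12.4 K.

12.4 K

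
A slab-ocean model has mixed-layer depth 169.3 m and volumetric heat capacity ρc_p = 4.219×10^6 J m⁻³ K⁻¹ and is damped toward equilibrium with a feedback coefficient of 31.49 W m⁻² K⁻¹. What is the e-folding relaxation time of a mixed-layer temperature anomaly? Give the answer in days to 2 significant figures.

Areal heat capacity C = ρc_p × D = 4.219×10^6 × 169.3 = 7.14×10^8 J/(m²·K).
Relaxation time τ = C / λ = 7.14×10^8 / 31.49 = 2.27×10^7 s.
In days: 2.27×10^7 s / (86400 s/day) = 263 days.

260 days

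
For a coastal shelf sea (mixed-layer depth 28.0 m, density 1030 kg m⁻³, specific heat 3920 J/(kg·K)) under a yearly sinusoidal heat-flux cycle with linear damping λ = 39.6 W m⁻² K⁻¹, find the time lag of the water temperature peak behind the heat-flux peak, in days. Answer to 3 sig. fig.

Areal heat capacity C = ρ c_p D = 1030 × 3920 × 28.0 = 1.13×10^8 J/(m²·K).
ω = 2π / 3.15×10^7 s = 1.99×10^-7 s⁻¹.
Phase lag φ = arctan(Cω/λ) = arctan(22.5/39.6) = 0.517 rad.
Time lag = φ / ω = 0.517 / 1.99×10^-7 = 2.60×10^6 s = 30.0 days.

30.0 days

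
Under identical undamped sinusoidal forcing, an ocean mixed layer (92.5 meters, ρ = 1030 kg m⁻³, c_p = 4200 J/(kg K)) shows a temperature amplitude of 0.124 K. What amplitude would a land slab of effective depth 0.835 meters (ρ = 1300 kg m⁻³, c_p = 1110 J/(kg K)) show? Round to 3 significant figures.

41.2 K

C_ocean = 4.00×10^8 J/(m²·K); C_land = 1.20×10^6 J/(m²·K).
A ∝ 1/C ⇒ A_land = A_ocean × C_ocean/C_land = 0.124 × 332 = 41.2 K.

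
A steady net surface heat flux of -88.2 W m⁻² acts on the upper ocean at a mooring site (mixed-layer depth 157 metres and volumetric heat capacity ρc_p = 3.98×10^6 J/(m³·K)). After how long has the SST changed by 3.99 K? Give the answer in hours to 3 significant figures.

7850 hours

Areal heat capacity C = ρc_p × D = 3.98×10^6 × 157 = 6.25×10^8 J m⁻² K⁻¹.
Time required: Δt = C ΔT / F = 6.25×10^8 × -3.99 / -88.2 = 2.83×10^7 s.
In hours: 2.83×10^7 s / (3600 s/hour) = 7850 hours.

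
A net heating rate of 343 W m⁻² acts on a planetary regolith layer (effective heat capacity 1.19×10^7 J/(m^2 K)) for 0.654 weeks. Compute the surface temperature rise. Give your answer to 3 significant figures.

Areal heat capacity C = 1.19×10^7 J/(m^2 K) (given).
Net heat input Q = F Δt = 343 × (0.654 weeks × 6.048×10^5 s/week) = 1.36×10^8 J/m².
ΔT = Q / C = 1.36×10^8 / 1.19×10^7 = 11.4 K.

11.4 K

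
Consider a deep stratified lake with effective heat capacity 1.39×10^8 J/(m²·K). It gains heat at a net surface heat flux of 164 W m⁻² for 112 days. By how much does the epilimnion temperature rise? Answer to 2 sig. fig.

Areal heat capacity C = 1.39×10^8 J/(m²·K) (given).
Net heat input Q = F Δt = 164 × (112 days × 86400 s/day) = 1.59×10^9 J/m².
ΔT = Q / C = 1.59×10^9 / 1.39×10^8 = 11.4 K.

11 K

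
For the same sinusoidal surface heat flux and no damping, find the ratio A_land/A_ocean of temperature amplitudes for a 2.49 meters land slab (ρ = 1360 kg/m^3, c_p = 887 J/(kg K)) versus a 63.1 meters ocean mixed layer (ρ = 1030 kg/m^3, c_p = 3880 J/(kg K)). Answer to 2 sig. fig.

C_ocean = 1030 × 3880 × 63.1 = 2.52×10^8 J/(m²·K).
C_land = 1360 × 887 × 2.49 = 3.00×10^6 J/(m²·K).
Undamped amplitude ∝ 1/C, so A_land/A_ocean = C_ocean/C_land = 84.0.

84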